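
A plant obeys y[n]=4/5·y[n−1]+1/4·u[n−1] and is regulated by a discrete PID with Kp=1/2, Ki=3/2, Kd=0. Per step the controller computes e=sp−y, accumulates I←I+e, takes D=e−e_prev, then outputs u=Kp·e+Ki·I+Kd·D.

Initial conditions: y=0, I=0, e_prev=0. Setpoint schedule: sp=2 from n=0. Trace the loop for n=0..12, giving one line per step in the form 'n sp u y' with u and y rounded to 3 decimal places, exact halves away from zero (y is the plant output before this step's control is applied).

0 2 4.000 0.000
1 2 5.000 1.000
2 2 4.400 2.050
3 2 2.945 2.740
4 2 1.459 2.928
5 2 0.508 2.707
6 2 0.276 2.293
7 2 0.616 1.903
8 2 1.214 1.677
9 2 1.763 1.645
10 2 2.072 1.757
11 2 2.104 1.923
12 2 1.936 2.065

(exact arithmetic carried between steps; '≈' marks a value shown rounded to 6 d.p. or computed from one; I and e_prev carry over from the previous line; the table rounds u and y to 3 d.p., halves away from zero)
n=0: y=0, sp=2, e=sp−y=2; I=2, D=e−e_prev=2; u=1/2·2+3/2·2+0·2=4; next y=4/5·0+1/4·4=1
n=1: y=1, sp=2, e=sp−y=1; I=3, D=e−e_prev=-1; u=1/2·1+3/2·3+0·(-1)=5; next y=4/5·1+1/4·5=2.05
n=2: y=2.05, sp=2, e=sp−y=-0.05; I=2.95, D=e−e_prev=-1.05; u=1/2·(-0.05)+3/2·2.95+0·(-1.05)=4.4; next y=4/5·2.05+1/4·4.4=2.74
n=3: y=2.74, sp=2, e=sp−y=-0.74; I=2.21, D=e−e_prev=-0.69; u=1/2·(-0.74)+3/2·2.21+0·(-0.69)=2.945; next y=4/5·2.74+1/4·2.945=2.92825
n=4: y=2.92825, sp=2, e=sp−y=-0.92825; I=1.28175, D=e−e_prev=-0.18825; u=1/2·(-0.92825)+3/2·1.28175+0·(-0.18825)=1.4585; next y=4/5·2.92825+1/4·1.4585=2.707225
n=5: y=2.707225, sp=2, e=sp−y=-0.707225; I=0.574525, D=e−e_prev=0.221025; u=1/2·(-0.707225)+3/2·0.574525+0·0.221025=0.508175; next y=4/5·2.707225+1/4·0.508175≈2.292824
n=6: y≈2.292824, sp=2, e=sp−y≈-0.292824; I≈0.281701, D=e−e_prev≈0.414401; u=1/2·(-0.292824)+3/2·0.281701+0·0.414401≈0.27614; next y=4/5·2.292824+1/4·0.27614≈1.903294
n=7: y=1.903294, sp=2, e=sp−y=0.096706; I≈0.378407, D=e−e_prev≈0.389530; u=1/2·0.096706+3/2·0.378407+0·0.389530≈0.615964; next y=4/5·1.903294+1/4·0.615964≈1.676626
n=8: y≈1.676626, sp=2, e=sp−y≈0.323374; I≈0.701781, D=e−e_prev≈0.226668; u=1/2·0.323374+3/2·0.701781+0·0.226668≈1.214359; next y=4/5·1.676626+1/4·1.214359≈1.644891
n=9: y≈1.644891, sp=2, e=sp−y≈0.355109; I≈1.056891, D=e−e_prev≈0.031736; u=1/2·0.355109+3/2·1.056891+0·0.031736≈1.762890; next y=4/5·1.644891+1/4·1.762890≈1.756635
n=10: y≈1.756635, sp=2, e=sp−y≈0.243365; I≈1.300255, D=e−e_prev≈-0.111745; u=1/2·0.243365+3/2·1.300255+0·(-0.111745)≈2.072066; next y=4/5·1.756635+1/4·2.072066≈1.923324
n=11: y≈1.923324, sp=2, e=sp−y≈0.076676; I≈1.376931, D=e−e_prev≈-0.166689; u=1/2·0.076676+3/2·1.376931+0·(-0.166689)≈2.103734; next y=4/5·1.923324+1/4·2.103734≈2.064593
n=12: y≈2.064593, sp=2, e=sp−y≈-0.064593; I≈1.312338, D=e−e_prev≈-0.141269; u=1/2·(-0.064593)+3/2·1.312338+0·(-0.141269)≈1.936210; next y=4/5·2.064593+1/4·1.936210≈2.135727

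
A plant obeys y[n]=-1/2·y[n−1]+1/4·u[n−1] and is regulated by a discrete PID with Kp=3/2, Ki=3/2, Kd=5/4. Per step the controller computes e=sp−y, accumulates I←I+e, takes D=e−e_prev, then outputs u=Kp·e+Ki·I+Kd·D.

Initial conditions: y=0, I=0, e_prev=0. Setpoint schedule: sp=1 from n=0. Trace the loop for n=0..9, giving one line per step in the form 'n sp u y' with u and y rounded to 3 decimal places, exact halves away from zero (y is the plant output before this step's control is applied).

0 1 4.250 0.000
1 1 -0.016 1.063
2 1 8.009 -0.535
3 1 -3.607 2.270
4 1 16.297 -2.037
5 1 -14.829 5.092
6 1 36.164 -6.254
7 1 -45.429 12.168
8 1 86.683 -17.441
9 1 -125.954 30.391

(exact arithmetic carried between steps; '≈' marks a value shown rounded to 6 d.p. or computed from one; I and e_prev carry over from the previous line; the table rounds u and y to 3 d.p., halves away from zero)
n=0: y=0, sp=1, e=sp−y=1; I=1, D=e−e_prev=1; u=3/2·1+3/2·1+5/4·1=4.25; next y=-1/2·0+1/4·4.25=1.0625
n=1: y=1.0625, sp=1, e=sp−y=-0.0625; I=0.9375, D=e−e_prev=-1.0625; u=3/2·(-0.0625)+3/2·0.9375+5/4·(-1.0625)=-0.015625; next y=-1/2·1.0625+1/4·(-0.015625)≈-0.535156
n=2: y≈-0.535156, sp=1, e=sp−y≈1.535156; I≈2.472656, D=e−e_prev≈1.597656; u=3/2·1.535156+3/2·2.472656+5/4·1.597656≈8.008789; next y=-1/2·(-0.535156)+1/4·8.008789≈2.269775
n=3: y≈2.269775, sp=1, e=sp−y≈-1.269775; I≈1.202881, D=e−e_prev≈-2.804932; u=3/2·(-1.269775)+3/2·1.202881+5/4·(-2.804932)≈-3.606506; next y=-1/2·2.269775+1/4·(-3.606506)≈-2.036514
n=4: y≈-2.036514, sp=1, e=sp−y≈3.036514; I≈4.239395, D=e−e_prev≈4.306290; u=3/2·3.036514+3/2·4.239395+5/4·4.306290≈16.296726; next y=-1/2·(-2.036514)+1/4·16.296726≈5.092439
n=5: y≈5.092439, sp=1, e=sp−y≈-4.092439; I≈0.146956, D=e−e_prev≈-7.128953; u=3/2·(-4.092439)+3/2·0.146956+5/4·(-7.128953)≈-14.829415; next y=-1/2·5.092439+1/4·(-14.829415)≈-6.253573
n=6: y≈-6.253573, sp=1, e=sp−y≈7.253573; I≈7.400529, D=e−e_prev≈11.346012; u=3/2·7.253573+3/2·7.400529+5/4·11.346012≈36.163668; next y=-1/2·(-6.253573)+1/4·36.163668≈12.167704
n=7: y≈12.167704, sp=1, e=sp−y≈-11.167704; I≈-3.767174, D=e−e_prev≈-18.421277; u=3/2·(-11.167704)+3/2·(-3.767174)+5/4·(-18.421277)≈-45.428912; next y=-1/2·12.167704+1/4·(-45.428912)≈-17.441080
n=8: y≈-17.441080, sp=1, e=sp−y≈18.441080; I≈14.673906, D=e−e_prev≈29.608783; u=3/2·18.441080+3/2·14.673906+5/4·29.608783≈86.683458; next y=-1/2·(-17.441080)+1/4·86.683458≈30.391404
n=9: y≈30.391404, sp=1, e=sp−y≈-29.391404; I≈-14.717499, D=e−e_prev≈-47.832484; u=3/2·(-29.391404)+3/2·(-14.717499)+5/4·(-47.832484)≈-125.953960; next y=-1/2·30.391404+1/4·(-125.953960)≈-46.684192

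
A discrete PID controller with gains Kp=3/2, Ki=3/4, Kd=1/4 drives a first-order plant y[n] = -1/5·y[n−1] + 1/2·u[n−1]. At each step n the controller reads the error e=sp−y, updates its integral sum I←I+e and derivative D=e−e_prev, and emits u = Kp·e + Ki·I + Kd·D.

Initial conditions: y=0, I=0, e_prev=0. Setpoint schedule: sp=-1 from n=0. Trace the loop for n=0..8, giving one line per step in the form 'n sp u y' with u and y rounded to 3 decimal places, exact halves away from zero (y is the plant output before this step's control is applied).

(exact arithmetic carried between steps; '≈' marks a value shown rounded to 6 d.p. or computed from one; I and e_prev carry over from the previous line; the table rounds u and y to 3 d.p., halves away from zero)
n=0: y=0, sp=-1, e=sp−y=-1; I=-1, D=e−e_prev=-1; u=3/2·(-1)+3/4·(-1)+1/4·(-1)=-2.5; next y=-1/5·0+1/2·(-2.5)=-1.25
n=1: y=-1.25, sp=-1, e=sp−y=0.25; I=-0.75, D=e−e_prev=1.25; u=3/2·0.25+3/4·(-0.75)+1/4·1.25=0.125; next y=-1/5·(-1.25)+1/2·0.125=0.3125
n=2: y=0.3125, sp=-1, e=sp−y=-1.3125; I=-2.0625, D=e−e_prev=-1.5625; u=3/2·(-1.3125)+3/4·(-2.0625)+1/4·(-1.5625)=-3.90625; next y=-1/5·0.3125+1/2·(-3.90625)=-2.015625
n=3: y=-2.015625, sp=-1, e=sp−y=1.015625; I=-1.046875, D=e−e_prev=2.328125; u=3/2·1.015625+3/4·(-1.046875)+1/4·2.328125≈1.320313; next y=-1/5·(-2.015625)+1/2·1.320313≈1.063281
n=4: y≈1.063281, sp=-1, e=sp−y≈-2.063281; I≈-3.110156, D=e−e_prev≈-3.078906; u=3/2·(-2.063281)+3/4·(-3.110156)+1/4·(-3.078906)≈-6.197266; next y=-1/5·1.063281+1/2·(-6.197266)≈-3.311289
n=5: y≈-3.311289, sp=-1, e=sp−y≈2.311289; I≈-0.798867, D=e−e_prev≈4.374570; u=3/2·2.311289+3/4·(-0.798867)+1/4·4.374570≈3.961426; next y=-1/5·(-3.311289)+1/2·3.961426≈2.642971
n=6: y≈2.642971, sp=-1, e=sp−y≈-3.642971; I≈-4.441838, D=e−e_prev≈-5.954260; u=3/2·(-3.642971)+3/4·(-4.441838)+1/4·(-5.954260)≈-10.284399; next y=-1/5·2.642971+1/2·(-10.284399)≈-5.670794
n=7: y≈-5.670794, sp=-1, e=sp−y≈4.670794; I≈0.228956, D=e−e_prev≈8.313765; u=3/2·4.670794+3/4·0.228956+1/4·8.313765≈9.256349; next y=-1/5·(-5.670794)+1/2·9.256349≈5.762333
n=8: y≈5.762333, sp=-1, e=sp−y≈-6.762333; I≈-6.533377, D=e−e_prev≈-11.433127; u=3/2·(-6.762333)+3/4·(-6.533377)+1/4·(-11.433127)≈-17.901815; next y=-1/5·5.762333+1/2·(-17.901815)≈-10.103374

0 -1 -2.500 0.000
1 -1 0.125 -1.250
2 -1 -3.906 0.313
3 -1 1.320 -2.016
4 -1 -6.197 1.063
5 -1 3.961 -3.311
6 -1 -10.284 2.643
7 -1 9.256 -5.671
8 -1 -17.902 5.762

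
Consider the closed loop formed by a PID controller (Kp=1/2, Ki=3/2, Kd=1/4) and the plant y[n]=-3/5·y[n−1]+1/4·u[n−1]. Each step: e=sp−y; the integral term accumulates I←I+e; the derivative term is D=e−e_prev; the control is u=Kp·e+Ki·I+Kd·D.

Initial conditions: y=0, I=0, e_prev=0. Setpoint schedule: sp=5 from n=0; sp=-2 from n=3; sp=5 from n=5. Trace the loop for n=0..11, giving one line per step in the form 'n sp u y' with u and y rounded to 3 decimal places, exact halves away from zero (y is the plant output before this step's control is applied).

0 5 11.250 0.000
1 5 11.172 2.813
2 5 18.997 1.105
3 -2 1.956 4.086
4 -2 8.931 -1.963
5 5 11.024 3.410
6 5 19.078 0.710
7 5 16.662 4.344
8 5 24.820 1.559
9 5 20.937 5.269
10 5 28.653 2.073
11 5 23.589 5.920

(exact arithmetic carried between steps; '≈' marks a value shown rounded to 6 d.p. or computed from one; I and e_prev carry over from the previous line; the table rounds u and y to 3 d.p., halves away from zero)
n=0: y=0, sp=5, e=sp−y=5; I=5, D=e−e_prev=5; u=1/2·5+3/2·5+1/4·5=11.25; next y=-3/5·0+1/4·11.25=2.8125
n=1: y=2.8125, sp=5, e=sp−y=2.1875; I=7.1875, D=e−e_prev=-2.8125; u=1/2·2.1875+3/2·7.1875+1/4·(-2.8125)=11.171875; next y=-3/5·2.8125+1/4·11.171875≈1.105469
n=2: y≈1.105469, sp=5, e=sp−y≈3.894531; I≈11.082031, D=e−e_prev≈1.707031; u=1/2·3.894531+3/2·11.082031+1/4·1.707031≈18.997070; next y=-3/5·1.105469+1/4·18.997070≈4.085986
n=3: y≈4.085986, sp=-2, e=sp−y≈-6.085986; I≈4.996045, D=e−e_prev≈-9.980518; u=1/2·(-6.085986)+3/2·4.996045+1/4·(-9.980518)≈1.955945; next y=-3/5·4.085986+1/4·1.955945≈-1.962606
n=4: y≈-1.962606, sp=-2, e=sp−y≈-0.037394; I≈4.958651, D=e−e_prev≈6.048592; u=1/2·(-0.037394)+3/2·4.958651+1/4·6.048592≈8.931427; next y=-3/5·(-1.962606)+1/4·8.931427≈3.410420
n=5: y≈3.410420, sp=5, e=sp−y≈1.589580; I≈6.548231, D=e−e_prev≈1.626974; u=1/2·1.589580+3/2·6.548231+1/4·1.626974≈11.023879; next y=-3/5·3.410420+1/4·11.023879≈0.709718
n=6: y≈0.709718, sp=5, e=sp−y≈4.290282; I≈10.838513, D=e−e_prev≈2.700702; u=1/2·4.290282+3/2·10.838513+1/4·2.700702≈19.078086; next y=-3/5·0.709718+1/4·19.078086≈4.343691
n=7: y≈4.343691, sp=5, e=sp−y≈0.656309; I≈11.494822, D=e−e_prev≈-3.633973; u=1/2·0.656309+3/2·11.494822+1/4·(-3.633973)≈16.661894; next y=-3/5·4.343691+1/4·16.661894≈1.559259
n=8: y≈1.559259, sp=5, e=sp−y≈3.440741; I≈14.935563, D=e−e_prev≈2.784432; u=1/2·3.440741+3/2·14.935563+1/4·2.784432≈24.819822; next y=-3/5·1.559259+1/4·24.819822≈5.269400
n=9: y≈5.269400, sp=5, e=sp−y≈-0.269400; I≈14.666163, D=e−e_prev≈-3.710141; u=1/2·(-0.269400)+3/2·14.666163+1/4·(-3.710141)≈20.937009; next y=-3/5·5.269400+1/4·20.937009≈2.072612
n=10: y≈2.072612, sp=5, e=sp−y≈2.927388; I≈17.593551, D=e−e_prev≈3.196788; u=1/2·2.927388+3/2·17.593551+1/4·3.196788≈28.653217; next y=-3/5·2.072612+1/4·28.653217≈5.919737
n=11: y≈5.919737, sp=5, e=sp−y≈-0.919737; I≈16.673814, D=e−e_prev≈-3.847125; u=1/2·(-0.919737)+3/2·16.673814+1/4·(-3.847125)≈23.589071; next y=-3/5·5.919737+1/4·23.589071≈2.345426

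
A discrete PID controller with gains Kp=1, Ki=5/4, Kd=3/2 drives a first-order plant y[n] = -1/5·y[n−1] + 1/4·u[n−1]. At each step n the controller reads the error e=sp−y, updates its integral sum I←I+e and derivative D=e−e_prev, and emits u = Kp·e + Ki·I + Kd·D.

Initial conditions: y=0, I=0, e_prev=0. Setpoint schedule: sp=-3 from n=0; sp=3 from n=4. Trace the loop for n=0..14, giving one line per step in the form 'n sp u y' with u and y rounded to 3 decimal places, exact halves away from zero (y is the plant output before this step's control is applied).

0 -3 -11.250 0.000
1 -3 0.047 -2.813
2 -3 -17.106 0.574
3 -3 2.127 -4.391
4 3 -2.838 1.410
5 3 7.858 -0.991
6 3 -2.583 2.163
7 3 15.349 -1.078
8 3 -3.657 4.053
9 3 24.390 -1.725
10 3 -8.998 6.442
11 3 36.377 -3.538
12 3 -20.446 9.802
13 3 54.338 -7.072
14 3 -41.147 14.999

(exact arithmetic carried between steps; '≈' marks a value shown rounded to 6 d.p. or computed from one; I and e_prev carry over from the previous line; the table rounds u and y to 3 d.p., halves away from zero)
n=0: y=0, sp=-3, e=sp−y=-3; I=-3, D=e−e_prev=-3; u=1·(-3)+5/4·(-3)+3/2·(-3)=-11.25; next y=-1/5·0+1/4·(-11.25)=-2.8125
n=1: y=-2.8125, sp=-3, e=sp−y=-0.1875; I=-3.1875, D=e−e_prev=2.8125; u=1·(-0.1875)+5/4·(-3.1875)+3/2·2.8125=0.046875; next y=-1/5·(-2.8125)+1/4·0.046875≈0.574219
n=2: y≈0.574219, sp=-3, e=sp−y≈-3.574219; I≈-6.761719, D=e−e_prev≈-3.386719; u=1·(-3.574219)+5/4·(-6.761719)+3/2·(-3.386719)≈-17.106445; next y=-1/5·0.574219+1/4·(-17.106445)≈-4.391455
n=3: y≈-4.391455, sp=-3, e=sp−y≈1.391455; I≈-5.370264, D=e−e_prev≈4.965674; u=1·1.391455+5/4·(-5.370264)+3/2·4.965674≈2.127136; next y=-1/5·(-4.391455)+1/4·2.127136≈1.410075
n=4: y≈1.410075, sp=3, e=sp−y≈1.589925; I≈-3.780339, D=e−e_prev≈0.198470; u=1·1.589925+5/4·(-3.780339)+3/2·0.198470≈-2.837794; next y=-1/5·1.410075+1/4·(-2.837794)≈-0.991463
n=5: y≈-0.991463, sp=3, e=sp−y≈3.991463; I≈0.211125, D=e−e_prev≈2.401539; u=1·3.991463+5/4·0.211125+3/2·2.401539≈7.857677; next y=-1/5·(-0.991463)+1/4·7.857677≈2.162712
n=6: y≈2.162712, sp=3, e=sp−y≈0.837288; I≈1.048413, D=e−e_prev≈-3.154175; u=1·0.837288+5/4·1.048413+3/2·(-3.154175)≈-2.583459; next y=-1/5·2.162712+1/4·(-2.583459)≈-1.078407
n=7: y≈-1.078407, sp=3, e=sp−y≈4.078407; I≈5.126820, D=e−e_prev≈3.241119; u=1·4.078407+5/4·5.126820+3/2·3.241119≈15.348611; next y=-1/5·(-1.078407)+1/4·15.348611≈4.052834
n=8: y≈4.052834, sp=3, e=sp−y≈-1.052834; I≈4.073986, D=e−e_prev≈-5.131241; u=1·(-1.052834)+5/4·4.073986+3/2·(-5.131241)≈-3.657214; next y=-1/5·4.052834+1/4·(-3.657214)≈-1.724870
n=9: y≈-1.724870, sp=3, e=sp−y≈4.724870; I≈8.798856, D=e−e_prev≈5.777704; u=1·4.724870+5/4·8.798856+3/2·5.777704≈24.389997; next y=-1/5·(-1.724870)+1/4·24.389997≈6.442473
n=10: y≈6.442473, sp=3, e=sp−y≈-3.442473; I≈5.356383, D=e−e_prev≈-8.167344; u=1·(-3.442473)+5/4·5.356383+3/2·(-8.167344)≈-8.998010; next y=-1/5·6.442473+1/4·(-8.998010)≈-3.537997
n=11: y≈-3.537997, sp=3, e=sp−y≈6.537997; I≈11.894380, D=e−e_prev≈9.980471; u=1·6.537997+5/4·11.894380+3/2·9.980471≈36.376678; next y=-1/5·(-3.537997)+1/4·36.376678≈9.801769
n=12: y≈9.801769, sp=3, e=sp−y≈-6.801769; I≈5.092611, D=e−e_prev≈-13.339766; u=1·(-6.801769)+5/4·5.092611+3/2·(-13.339766)≈-20.445655; next y=-1/5·9.801769+1/4·(-20.445655)≈-7.071767
n=13: y≈-7.071767, sp=3, e=sp−y≈10.071767; I≈15.164378, D=e−e_prev≈16.873536; u=1·10.071767+5/4·15.164378+3/2·16.873536≈54.337545; next y=-1/5·(-7.071767)+1/4·54.337545≈14.998740
n=14: y≈14.998740, sp=3, e=sp−y≈-11.998740; I≈3.165639, D=e−e_prev≈-22.070507; u=1·(-11.998740)+5/4·3.165639+3/2·(-22.070507)≈-41.147452; next y=-1/5·14.998740+1/4·(-41.147452)≈-13.286611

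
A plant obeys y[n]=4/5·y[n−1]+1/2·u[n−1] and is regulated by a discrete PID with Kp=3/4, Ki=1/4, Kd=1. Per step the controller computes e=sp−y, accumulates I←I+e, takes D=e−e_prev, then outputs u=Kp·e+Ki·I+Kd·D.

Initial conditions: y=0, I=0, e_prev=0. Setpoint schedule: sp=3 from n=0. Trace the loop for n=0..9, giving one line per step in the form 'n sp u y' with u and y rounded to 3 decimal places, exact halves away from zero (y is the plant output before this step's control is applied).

(exact arithmetic carried between steps; '≈' marks a value shown rounded to 6 d.p. or computed from one; I and e_prev carry over from the previous line; the table rounds u and y to 3 d.p., halves away from zero)
n=0: y=0, sp=3, e=sp−y=3; I=3, D=e−e_prev=3; u=3/4·3+1/4·3+1·3=6; next y=4/5·0+1/2·6=3
n=1: y=3, sp=3, e=sp−y=0; I=3, D=e−e_prev=-3; u=3/4·0+1/4·3+1·(-3)=-2.25; next y=4/5·3+1/2·(-2.25)=1.275
n=2: y=1.275, sp=3, e=sp−y=1.725; I=4.725, D=e−e_prev=1.725; u=3/4·1.725+1/4·4.725+1·1.725=4.2; next y=4/5·1.275+1/2·4.2=3.12
n=3: y=3.12, sp=3, e=sp−y=-0.12; I=4.605, D=e−e_prev=-1.845; u=3/4·(-0.12)+1/4·4.605+1·(-1.845)=-0.78375; next y=4/5·3.12+1/2·(-0.78375)=2.104125
n=4: y=2.104125, sp=3, e=sp−y=0.895875; I=5.500875, D=e−e_prev=1.015875; u=3/4·0.895875+1/4·5.500875+1·1.015875=3.063; next y=4/5·2.104125+1/2·3.063=3.2148
n=5: y=3.2148, sp=3, e=sp−y=-0.2148; I=5.286075, D=e−e_prev=-1.110675; u=3/4·(-0.2148)+1/4·5.286075+1·(-1.110675)≈0.049744; next y=4/5·3.2148+1/2·0.049744≈2.596712
n=6: y≈2.596712, sp=3, e=sp−y≈0.403288; I≈5.689363, D=e−e_prev≈0.618088; u=3/4·0.403288+1/4·5.689363+1·0.618088≈2.342895; next y=4/5·2.596712+1/2·2.342895≈3.248817
n=7: y=3.248817, sp=3, e=sp−y=-0.248817; I≈5.440546, D=e−e_prev≈-0.652105; u=3/4·(-0.248817)+1/4·5.440546+1·(-0.652105)≈0.521419; next y=4/5·3.248817+1/2·0.521419≈2.859763
n=8: y≈2.859763, sp=3, e=sp−y≈0.140237; I≈5.580783, D=e−e_prev≈0.389054; u=3/4·0.140237+1/4·5.580783+1·0.389054≈1.889428; next y=4/5·2.859763+1/2·1.889428≈3.232524
n=9: y≈3.232524, sp=3, e=sp−y≈-0.232524; I≈5.348259, D=e−e_prev≈-0.372761; u=3/4·(-0.232524)+1/4·5.348259+1·(-0.372761)≈0.789910; next y=4/5·3.232524+1/2·0.789910≈2.980975

0 3 6.000 0.000
1 3 -2.250 3.000
2 3 4.200 1.275
3 3 -0.784 3.120
4 3 3.063 2.104
5 3 0.050 3.215
6 3 2.343 2.597
7 3 0.521 3.249
8 3 1.889 2.860
9 3 0.790 3.233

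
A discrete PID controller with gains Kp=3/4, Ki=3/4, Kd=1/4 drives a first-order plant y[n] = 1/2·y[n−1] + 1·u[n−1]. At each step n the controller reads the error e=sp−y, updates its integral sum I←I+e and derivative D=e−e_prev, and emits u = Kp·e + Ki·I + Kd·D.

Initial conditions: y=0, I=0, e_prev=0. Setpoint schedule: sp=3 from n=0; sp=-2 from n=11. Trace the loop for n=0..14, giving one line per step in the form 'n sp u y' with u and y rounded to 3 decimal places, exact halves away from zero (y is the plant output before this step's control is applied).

(exact arithmetic carried between steps; '≈' marks a value shown rounded to 6 d.p. or computed from one; I and e_prev carry over from the previous line; the table rounds u and y to 3 d.p., halves away from zero)
n=0: y=0, sp=3, e=sp−y=3; I=3, D=e−e_prev=3; u=3/4·3+3/4·3+1/4·3=5.25; next y=1/2·0+1·5.25=5.25
n=1: y=5.25, sp=3, e=sp−y=-2.25; I=0.75, D=e−e_prev=-5.25; u=3/4·(-2.25)+3/4·0.75+1/4·(-5.25)=-2.4375; next y=1/2·5.25+1·(-2.4375)=0.1875
n=2: y=0.1875, sp=3, e=sp−y=2.8125; I=3.5625, D=e−e_prev=5.0625; u=3/4·2.8125+3/4·3.5625+1/4·5.0625=6.046875; next y=1/2·0.1875+1·6.046875=6.140625
n=3: y=6.140625, sp=3, e=sp−y=-3.140625; I=0.421875, D=e−e_prev=-5.953125; u=3/4·(-3.140625)+3/4·0.421875+1/4·(-5.953125)≈-3.527344; next y=1/2·6.140625+1·(-3.527344)≈-0.457031
n=4: y≈-0.457031, sp=3, e=sp−y≈3.457031; I≈3.878906, D=e−e_prev≈6.597656; u=3/4·3.457031+3/4·3.878906+1/4·6.597656≈7.151367; next y=1/2·(-0.457031)+1·7.151367≈6.922852
n=5: y≈6.922852, sp=3, e=sp−y≈-3.922852; I≈-0.043945, D=e−e_prev≈-7.379883; u=3/4·(-3.922852)+3/4·(-0.043945)+1/4·(-7.379883)≈-4.820068; next y=1/2·6.922852+1·(-4.820068)≈-1.358643
n=6: y≈-1.358643, sp=3, e=sp−y≈4.358643; I≈4.314697, D=e−e_prev≈8.281494; u=3/4·4.358643+3/4·4.314697+1/4·8.281494≈8.575378; next y=1/2·(-1.358643)+1·8.575378≈7.896057
n=7: y≈7.896057, sp=3, e=sp−y≈-4.896057; I≈-0.581360, D=e−e_prev≈-9.254700; u=3/4·(-4.896057)+3/4·(-0.581360)+1/4·(-9.254700)≈-6.421738; next y=1/2·7.896057+1·(-6.421738)≈-2.473709
n=8: y≈-2.473709, sp=3, e=sp−y≈5.473709; I≈4.892349, D=e−e_prev≈10.369766; u=3/4·5.473709+3/4·4.892349+1/4·10.369766≈10.366985; next y=1/2·(-2.473709)+1·10.366985≈9.130131
n=9: y≈9.130131, sp=3, e=sp−y≈-6.130131; I≈-1.237782, D=e−e_prev≈-11.603840; u=3/4·(-6.130131)+3/4·(-1.237782)+1/4·(-11.603840)≈-8.426894; next y=1/2·9.130131+1·(-8.426894)≈-3.861829
n=10: y≈-3.861829, sp=3, e=sp−y≈6.861829; I≈5.624047, D=e−e_prev≈12.991960; u=3/4·6.861829+3/4·5.624047+1/4·12.991960≈12.612397; next y=1/2·(-3.861829)+1·12.612397≈10.681483
n=11: y≈10.681483, sp=-2, e=sp−y≈-12.681483; I≈-7.057435, D=e−e_prev≈-19.543311; u=3/4·(-12.681483)+3/4·(-7.057435)+1/4·(-19.543311)≈-19.690016; next y=1/2·10.681483+1·(-19.690016)≈-14.349275
n=12: y≈-14.349275, sp=-2, e=sp−y≈12.349275; I≈5.291840, D=e−e_prev≈25.030757; u=3/4·12.349275+3/4·5.291840+1/4·25.030757≈19.488525; next y=1/2·(-14.349275)+1·19.488525≈12.313888
n=13: y≈12.313888, sp=-2, e=sp−y≈-14.313888; I≈-9.022048, D=e−e_prev≈-26.663163; u=3/4·(-14.313888)+3/4·(-9.022048)+1/4·(-26.663163)≈-24.167743; next y=1/2·12.313888+1·(-24.167743)≈-18.010799
n=14: y≈-18.010799, sp=-2, e=sp−y≈16.010799; I≈6.988751, D=e−e_prev≈30.324687; u=3/4·16.010799+3/4·6.988751+1/4·30.324687≈24.830834; next y=1/2·(-18.010799)+1·24.830834≈15.825434

0 3 5.250 0.000
1 3 -2.438 5.250
2 3 6.047 0.188
3 3 -3.527 6.141
4 3 7.151 -0.457
5 3 -4.820 6.923
6 3 8.575 -1.359
7 3 -6.422 7.896
8 3 10.367 -2.474
9 3 -8.427 9.130
10 3 12.612 -3.862
11 -2 -19.690 10.681
12 -2 19.489 -14.349
13 -2 -24.168 12.314
14 -2 24.831 -18.011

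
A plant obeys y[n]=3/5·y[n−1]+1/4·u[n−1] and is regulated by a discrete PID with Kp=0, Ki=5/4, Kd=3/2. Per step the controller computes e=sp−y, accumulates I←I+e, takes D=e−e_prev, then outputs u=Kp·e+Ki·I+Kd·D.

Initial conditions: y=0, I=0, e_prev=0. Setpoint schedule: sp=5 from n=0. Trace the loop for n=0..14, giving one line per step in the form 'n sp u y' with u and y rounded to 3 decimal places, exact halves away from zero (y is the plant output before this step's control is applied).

0 5 13.750 0.000
1 5 3.047 3.438
2 5 11.843 2.824
3 5 8.607 4.655
4 5 10.988 4.945
5 5 9.377 5.714
6 5 9.477 5.773
7 5 8.433 5.833
8 5 8.101 5.608
9 5 7.603 5.390
10 5 7.491 5.135
11 5 7.438 4.953
12 5 7.559 4.832
13 5 7.705 4.789
14 5 7.875 4.799

(exact arithmetic carried between steps; '≈' marks a value shown rounded to 6 d.p. or computed from one; I and e_prev carry over from the previous line; the table rounds u and y to 3 d.p., halves away from zero)
n=0: y=0, sp=5, e=sp−y=5; I=5, D=e−e_prev=5; u=0·5+5/4·5+3/2·5=13.75; next y=3/5·0+1/4·13.75=3.4375
n=1: y=3.4375, sp=5, e=sp−y=1.5625; I=6.5625, D=e−e_prev=-3.4375; u=0·1.5625+5/4·6.5625+3/2·(-3.4375)=3.046875; next y=3/5·3.4375+1/4·3.046875≈2.824219
n=2: y≈2.824219, sp=5, e=sp−y≈2.175781; I≈8.738281, D=e−e_prev≈0.613281; u=0·2.175781+5/4·8.738281+3/2·0.613281≈11.842773; next y=3/5·2.824219+1/4·11.842773≈4.655225
n=3: y≈4.655225, sp=5, e=sp−y≈0.344775; I≈9.083057, D=e−e_prev≈-1.831006; u=0·0.344775+5/4·9.083057+3/2·(-1.831006)≈8.607312; next y=3/5·4.655225+1/4·8.607312≈4.944963
n=4: y≈4.944963, sp=5, e=sp−y≈0.055037; I≈9.138094, D=e−e_prev≈-0.289738; u=0·0.055037+5/4·9.138094+3/2·(-0.289738)≈10.988010; next y=3/5·4.944963+1/4·10.988010≈5.713980
n=5: y≈5.713980, sp=5, e=sp−y≈-0.713980; I≈8.424114, D=e−e_prev≈-0.769017; u=0·(-0.713980)+5/4·8.424114+3/2·(-0.769017)≈9.376616; next y=3/5·5.713980+1/4·9.376616≈5.772542
n=6: y≈5.772542, sp=5, e=sp−y≈-0.772542; I≈7.651572, D=e−e_prev≈-0.058562; u=0·(-0.772542)+5/4·7.651572+3/2·(-0.058562)≈9.476622; next y=3/5·5.772542+1/4·9.476622≈5.832681
n=7: y≈5.832681, sp=5, e=sp−y≈-0.832681; I≈6.818891, D=e−e_prev≈-0.060139; u=0·(-0.832681)+5/4·6.818891+3/2·(-0.060139)≈8.433406; next y=3/5·5.832681+1/4·8.433406≈5.607960
n=8: y≈5.607960, sp=5, e=sp−y≈-0.607960; I≈6.210931, D=e−e_prev≈0.224721; u=0·(-0.607960)+5/4·6.210931+3/2·0.224721≈8.100745; next y=3/5·5.607960+1/4·8.100745≈5.389962
n=9: y≈5.389962, sp=5, e=sp−y≈-0.389962; I≈5.820969, D=e−e_prev≈0.217998; u=0·(-0.389962)+5/4·5.820969+3/2·0.217998≈7.603208; next y=3/5·5.389962+1/4·7.603208≈5.134779
n=10: y≈5.134779, sp=5, e=sp−y≈-0.134779; I≈5.686190, D=e−e_prev≈0.255183; u=0·(-0.134779)+5/4·5.686190+3/2·0.255183≈7.490512; next y=3/5·5.134779+1/4·7.490512≈4.953495
n=11: y≈4.953495, sp=5, e=sp−y≈0.046505; I≈5.732694, D=e−e_prev≈0.181284; u=0·0.046505+5/4·5.732694+3/2·0.181284≈7.437794; next y=3/5·4.953495+1/4·7.437794≈4.831546
n=12: y≈4.831546, sp=5, e=sp−y≈0.168454; I≈5.901149, D=e−e_prev≈0.121950; u=0·0.168454+5/4·5.901149+3/2·0.121950≈7.559360; next y=3/5·4.831546+1/4·7.559360≈4.788767
n=13: y≈4.788767, sp=5, e=sp−y≈0.211233; I≈6.112381, D=e−e_prev≈0.042778; u=0·0.211233+5/4·6.112381+3/2·0.042778≈7.704644; next y=3/5·4.788767+1/4·7.704644≈4.799421
n=14: y≈4.799421, sp=5, e=sp−y≈0.200579; I≈6.312960, D=e−e_prev≈-0.010654; u=0·0.200579+5/4·6.312960+3/2·(-0.010654)≈7.875219; next y=3/5·4.799421+1/4·7.875219≈4.848458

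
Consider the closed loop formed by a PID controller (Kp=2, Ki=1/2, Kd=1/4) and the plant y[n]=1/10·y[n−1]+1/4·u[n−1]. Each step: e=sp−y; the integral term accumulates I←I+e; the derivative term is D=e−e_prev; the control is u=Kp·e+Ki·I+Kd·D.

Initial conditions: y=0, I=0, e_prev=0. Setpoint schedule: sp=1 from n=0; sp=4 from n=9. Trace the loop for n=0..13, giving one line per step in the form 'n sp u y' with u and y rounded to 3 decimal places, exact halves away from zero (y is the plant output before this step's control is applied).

0 1 2.750 0.000
1 1 1.109 0.688
2 1 2.376 0.346
3 1 1.841 0.629
4 1 2.388 0.523
5 1 2.253 0.649
6 1 2.518 0.628
7 1 2.522 0.692
8 1 2.671 0.700
9 4 10.969 0.738
10 4 6.144 2.816
11 4 10.001 1.818
12 4 8.466 2.682
13 4 10.159 2.385

(exact arithmetic carried between steps; '≈' marks a value shown rounded to 6 d.p. or computed from one; I and e_prev carry over from the previous line; the table rounds u and y to 3 d.p., halves away from zero)
n=0: y=0, sp=1, e=sp−y=1; I=1, D=e−e_prev=1; u=2·1+1/2·1+1/4·1=2.75; next y=1/10·0+1/4·2.75=0.6875
n=1: y=0.6875, sp=1, e=sp−y=0.3125; I=1.3125, D=e−e_prev=-0.6875; u=2·0.3125+1/2·1.3125+1/4·(-0.6875)=1.109375; next y=1/10·0.6875+1/4·1.109375≈0.346094
n=2: y≈0.346094, sp=1, e=sp−y≈0.653906; I≈1.966406, D=e−e_prev≈0.341406; u=2·0.653906+1/2·1.966406+1/4·0.341406≈2.376367; next y=1/10·0.346094+1/4·2.376367≈0.628701
n=3: y≈0.628701, sp=1, e=sp−y≈0.371299; I≈2.337705, D=e−e_prev≈-0.282607; u=2·0.371299+1/2·2.337705+1/4·(-0.282607)≈1.840798; next y=1/10·0.628701+1/4·1.840798≈0.523070
n=4: y≈0.523070, sp=1, e=sp−y≈0.476930; I≈2.814635, D=e−e_prev≈0.105631; u=2·0.476930+1/2·2.814635+1/4·0.105631≈2.387586; next y=1/10·0.523070+1/4·2.387586≈0.649204
n=5: y≈0.649204, sp=1, e=sp−y≈0.350796; I≈3.165432, D=e−e_prev≈-0.126134; u=2·0.350796+1/2·3.165432+1/4·(-0.126134)≈2.252775; next y=1/10·0.649204+1/4·2.252775≈0.628114
n=6: y≈0.628114, sp=1, e=sp−y≈0.371886; I≈3.537318, D=e−e_prev≈0.021089; u=2·0.371886+1/2·3.537318+1/4·0.021089≈2.517703; next y=1/10·0.628114+1/4·2.517703≈0.692237
n=7: y≈0.692237, sp=1, e=sp−y≈0.307763; I≈3.845081, D=e−e_prev≈-0.064123; u=2·0.307763+1/2·3.845081+1/4·(-0.064123)≈2.522035; next y=1/10·0.692237+1/4·2.522035≈0.699733
n=8: y≈0.699733, sp=1, e=sp−y≈0.300267; I≈4.145348, D=e−e_prev≈-0.007495; u=2·0.300267+1/2·4.145348+1/4·(-0.007495)≈2.671335; next y=1/10·0.699733+1/4·2.671335≈0.737807
n=9: y≈0.737807, sp=4, e=sp−y≈3.262193; I≈7.407541, D=e−e_prev≈2.961926; u=2·3.262193+1/2·7.407541+1/4·2.961926≈10.968638; next y=1/10·0.737807+1/4·10.968638≈2.815940
n=10: y≈2.815940, sp=4, e=sp−y≈1.184060; I≈8.591601, D=e−e_prev≈-2.078133; u=2·1.184060+1/2·8.591601+1/4·(-2.078133)≈6.144387; next y=1/10·2.815940+1/4·6.144387≈1.817691
n=11: y≈1.817691, sp=4, e=sp−y≈2.182309; I≈10.773910, D=e−e_prev≈0.998249; u=2·2.182309+1/2·10.773910+1/4·0.998249≈10.001136; next y=1/10·1.817691+1/4·10.001136≈2.682053
n=12: y≈2.682053, sp=4, e=sp−y≈1.317947; I≈12.091857, D=e−e_prev≈-0.864362; u=2·1.317947+1/2·12.091857+1/4·(-0.864362)≈8.465732; next y=1/10·2.682053+1/4·8.465732≈2.384638
n=13: y≈2.384638, sp=4, e=sp−y≈1.615362; I≈13.707219, D=e−e_prev≈0.297415; u=2·1.615362+1/2·13.707219+1/4·0.297415≈10.158687; next y=1/10·2.384638+1/4·10.158687≈2.778135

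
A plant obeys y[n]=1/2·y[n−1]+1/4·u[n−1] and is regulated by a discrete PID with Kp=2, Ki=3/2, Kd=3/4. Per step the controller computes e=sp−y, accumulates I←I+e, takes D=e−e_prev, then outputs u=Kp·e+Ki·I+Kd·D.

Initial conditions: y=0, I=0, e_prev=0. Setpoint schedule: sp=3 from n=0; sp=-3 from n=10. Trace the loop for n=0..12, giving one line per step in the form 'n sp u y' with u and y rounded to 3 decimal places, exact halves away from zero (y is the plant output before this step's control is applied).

(exact arithmetic carried between steps; '≈' marks a value shown rounded to 6 d.p. or computed from one; I and e_prev carry over from the previous line; the table rounds u and y to 3 d.p., halves away from zero)
n=0: y=0, sp=3, e=sp−y=3; I=3, D=e−e_prev=3; u=2·3+3/2·3+3/4·3=12.75; next y=1/2·0+1/4·12.75=3.1875
n=1: y=3.1875, sp=3, e=sp−y=-0.1875; I=2.8125, D=e−e_prev=-3.1875; u=2·(-0.1875)+3/2·2.8125+3/4·(-3.1875)=1.453125; next y=1/2·3.1875+1/4·1.453125≈1.957031
n=2: y≈1.957031, sp=3, e=sp−y≈1.042969; I≈3.855469, D=e−e_prev≈1.230469; u=2·1.042969+3/2·3.855469+3/4·1.230469≈8.791992; next y=1/2·1.957031+1/4·8.791992≈3.176514
n=3: y≈3.176514, sp=3, e=sp−y≈-0.176514; I≈3.678955, D=e−e_prev≈-1.219482; u=2·(-0.176514)+3/2·3.678955+3/4·(-1.219482)≈4.250793; next y=1/2·3.176514+1/4·4.250793≈2.650955
n=4: y≈2.650955, sp=3, e=sp−y≈0.349045; I≈4.028000, D=e−e_prev≈0.525558; u=2·0.349045+3/2·4.028000+3/4·0.525558≈7.134258; next y=1/2·2.650955+1/4·7.134258≈3.109042
n=5: y≈3.109042, sp=3, e=sp−y≈-0.109042; I≈3.918958, D=e−e_prev≈-0.458087; u=2·(-0.109042)+3/2·3.918958+3/4·(-0.458087)≈5.316787; next y=1/2·3.109042+1/4·5.316787≈2.883718
n=6: y≈2.883718, sp=3, e=sp−y≈0.116282; I≈4.035240, D=e−e_prev≈0.225324; u=2·0.116282+3/2·4.035240+3/4·0.225324≈6.454417; next y=1/2·2.883718+1/4·6.454417≈3.055463
n=7: y≈3.055463, sp=3, e=sp−y≈-0.055463; I≈3.979777, D=e−e_prev≈-0.171745; u=2·(-0.055463)+3/2·3.979777+3/4·(-0.171745)≈5.729929; next y=1/2·3.055463+1/4·5.729929≈2.960214
n=8: y≈2.960214, sp=3, e=sp−y≈0.039786; I≈4.019563, D=e−e_prev≈0.095249; u=2·0.039786+3/2·4.019563+3/4·0.095249≈6.180353; next y=1/2·2.960214+1/4·6.180353≈3.025195
n=9: y≈3.025195, sp=3, e=sp−y≈-0.025195; I≈3.994367, D=e−e_prev≈-0.064981; u=2·(-0.025195)+3/2·3.994367+3/4·(-0.064981)≈5.892425; next y=1/2·3.025195+1/4·5.892425≈2.985704
n=10: y≈2.985704, sp=-3, e=sp−y≈-5.985704; I≈-1.991336, D=e−e_prev≈-5.960509; u=2·(-5.985704)+3/2·(-1.991336)+3/4·(-5.960509)≈-19.428794; next y=1/2·2.985704+1/4·(-19.428794)≈-3.364346
n=11: y≈-3.364346, sp=-3, e=sp−y≈0.364346; I≈-1.626990, D=e−e_prev≈6.350050; u=2·0.364346+3/2·(-1.626990)+3/4·6.350050≈3.050746; next y=1/2·(-3.364346)+1/4·3.050746≈-0.919487
n=12: y≈-0.919487, sp=-3, e=sp−y≈-2.080513; I≈-3.707503, D=e−e_prev≈-2.444860; u=2·(-2.080513)+3/2·(-3.707503)+3/4·(-2.444860)≈-11.555926; next y=1/2·(-0.919487)+1/4·(-11.555926)≈-3.348725

0 3 12.750 0.000
1 3 1.453 3.188
2 3 8.792 1.957
3 3 4.251 3.177
4 3 7.134 2.651
5 3 5.317 3.109
6 3 6.454 2.884
7 3 5.730 3.055
8 3 6.180 2.960
9 3 5.892 3.025
10 -3 -19.429 2.986
11 -3 3.051 -3.364
12 -3 -11.556 -0.919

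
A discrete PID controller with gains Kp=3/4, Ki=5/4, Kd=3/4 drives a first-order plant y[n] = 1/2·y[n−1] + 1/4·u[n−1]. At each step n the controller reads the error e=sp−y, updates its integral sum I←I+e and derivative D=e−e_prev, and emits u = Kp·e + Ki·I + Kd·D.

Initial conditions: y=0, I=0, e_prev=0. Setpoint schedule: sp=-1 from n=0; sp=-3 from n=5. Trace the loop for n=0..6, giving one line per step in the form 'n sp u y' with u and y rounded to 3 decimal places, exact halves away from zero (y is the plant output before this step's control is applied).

(exact arithmetic carried between steps; '≈' marks a value shown rounded to 6 d.p. or computed from one; I and e_prev carry over from the previous line; the table rounds u and y to 3 d.p., halves away from zero)
n=0: y=0, sp=-1, e=sp−y=-1; I=-1, D=e−e_prev=-1; u=3/4·(-1)+5/4·(-1)+3/4·(-1)=-2.75; next y=1/2·0+1/4·(-2.75)=-0.6875
n=1: y=-0.6875, sp=-1, e=sp−y=-0.3125; I=-1.3125, D=e−e_prev=0.6875; u=3/4·(-0.3125)+5/4·(-1.3125)+3/4·0.6875=-1.359375; next y=1/2·(-0.6875)+1/4·(-1.359375)≈-0.683594
n=2: y≈-0.683594, sp=-1, e=sp−y≈-0.316406; I≈-1.628906, D=e−e_prev≈-0.003906; u=3/4·(-0.316406)+5/4·(-1.628906)+3/4·(-0.003906)≈-2.276367; next y=1/2·(-0.683594)+1/4·(-2.276367)≈-0.910889
n=3: y≈-0.910889, sp=-1, e=sp−y≈-0.089111; I≈-1.718018, D=e−e_prev≈0.227295; u=3/4·(-0.089111)+5/4·(-1.718018)+3/4·0.227295≈-2.043884; next y=1/2·(-0.910889)+1/4·(-2.043884)≈-0.966415
n=4: y≈-0.966415, sp=-1, e=sp−y≈-0.033585; I≈-1.751602, D=e−e_prev≈0.055527; u=3/4·(-0.033585)+5/4·(-1.751602)+3/4·0.055527≈-2.173046; next y=1/2·(-0.966415)+1/4·(-2.173046)≈-1.026469
n=5: y≈-1.026469, sp=-3, e=sp−y≈-1.973531; I≈-3.725133, D=e−e_prev≈-1.939946; u=3/4·(-1.973531)+5/4·(-3.725133)+3/4·(-1.939946)≈-7.591524; next y=1/2·(-1.026469)+1/4·(-7.591524)≈-2.411116
n=6: y≈-2.411116, sp=-3, e=sp−y≈-0.588884; I≈-4.314017, D=e−e_prev≈1.384646; u=3/4·(-0.588884)+5/4·(-4.314017)+3/4·1.384646≈-4.795700; next y=1/2·(-2.411116)+1/4·(-4.795700)≈-2.404483

0 -1 -2.750 0.000
1 -1 -1.359 -0.688
2 -1 -2.276 -0.684
3 -1 -2.044 -0.911
4 -1 -2.173 -0.966
5 -3 -7.592 -1.026
6 -3 -4.796 -2.411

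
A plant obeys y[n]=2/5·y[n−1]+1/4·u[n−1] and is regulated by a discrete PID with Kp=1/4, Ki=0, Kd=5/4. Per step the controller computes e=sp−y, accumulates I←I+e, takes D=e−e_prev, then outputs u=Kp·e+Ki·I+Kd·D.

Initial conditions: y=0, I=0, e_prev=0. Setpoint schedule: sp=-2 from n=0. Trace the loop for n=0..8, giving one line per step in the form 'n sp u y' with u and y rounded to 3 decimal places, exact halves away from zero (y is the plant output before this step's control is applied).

0 -2 -3.000 0.000
1 -2 0.625 -0.750
2 -2 -1.222 -0.144
3 -2 -0.135 -0.363
4 -2 -0.685 -0.179
5 -2 -0.359 -0.243
6 -2 -0.523 -0.187
7 -2 -0.425 -0.206
8 -2 -0.474 -0.189

(exact arithmetic carried between steps; '≈' marks a value shown rounded to 6 d.p. or computed from one; I and e_prev carry over from the previous line; the table rounds u and y to 3 d.p., halves away from zero)
n=0: y=0, sp=-2, e=sp−y=-2; I=-2, D=e−e_prev=-2; u=1/4·(-2)+0·(-2)+5/4·(-2)=-3; next y=2/5·0+1/4·(-3)=-0.75
n=1: y=-0.75, sp=-2, e=sp−y=-1.25; I=-3.25, D=e−e_prev=0.75; u=1/4·(-1.25)+0·(-3.25)+5/4·0.75=0.625; next y=2/5·(-0.75)+1/4·0.625=-0.14375
n=2: y=-0.14375, sp=-2, e=sp−y=-1.85625; I=-5.10625, D=e−e_prev=-0.60625; u=1/4·(-1.85625)+0·(-5.10625)+5/4·(-0.60625)=-1.221875; next y=2/5·(-0.14375)+1/4·(-1.221875)≈-0.362969
n=3: y≈-0.362969, sp=-2, e=sp−y≈-1.637031; I≈-6.743281, D=e−e_prev≈0.219219; u=1/4·(-1.637031)+0·(-6.743281)+5/4·0.219219≈-0.135234; next y=2/5·(-0.362969)+1/4·(-0.135234)≈-0.178996
n=4: y≈-0.178996, sp=-2, e=sp−y≈-1.821004; I≈-8.564285, D=e−e_prev≈-0.183973; u=1/4·(-1.821004)+0·(-8.564285)+5/4·(-0.183973)≈-0.685217; next y=2/5·(-0.178996)+1/4·(-0.685217)≈-0.242903
n=5: y≈-0.242903, sp=-2, e=sp−y≈-1.757097; I≈-10.321383, D=e−e_prev≈0.063907; u=1/4·(-1.757097)+0·(-10.321383)+5/4·0.063907≈-0.359391; next y=2/5·(-0.242903)+1/4·(-0.359391)≈-0.187009
n=6: y≈-0.187009, sp=-2, e=sp−y≈-1.812991; I≈-12.134374, D=e−e_prev≈-0.055894; u=1/4·(-1.812991)+0·(-12.134374)+5/4·(-0.055894)≈-0.523115; next y=2/5·(-0.187009)+1/4·(-0.523115)≈-0.205582
n=7: y≈-0.205582, sp=-2, e=sp−y≈-1.794418; I≈-13.928791, D=e−e_prev≈0.018573; u=1/4·(-1.794418)+0·(-13.928791)+5/4·0.018573≈-0.425388; next y=2/5·(-0.205582)+1/4·(-0.425388)≈-0.188580
n=8: y≈-0.188580, sp=-2, e=sp−y≈-1.811420; I≈-15.740212, D=e−e_prev≈-0.017002; u=1/4·(-1.811420)+0·(-15.740212)+5/4·(-0.017002)≈-0.474108; next y=2/5·(-0.188580)+1/4·(-0.474108)≈-0.193959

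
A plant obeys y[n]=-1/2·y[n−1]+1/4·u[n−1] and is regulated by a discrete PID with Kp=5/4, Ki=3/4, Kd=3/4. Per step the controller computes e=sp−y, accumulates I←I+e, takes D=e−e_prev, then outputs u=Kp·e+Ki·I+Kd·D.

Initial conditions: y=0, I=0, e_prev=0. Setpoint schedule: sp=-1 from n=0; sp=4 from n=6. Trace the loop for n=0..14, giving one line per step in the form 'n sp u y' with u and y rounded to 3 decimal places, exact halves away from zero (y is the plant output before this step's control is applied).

(exact arithmetic carried between steps; '≈' marks a value shown rounded to 6 d.p. or computed from one; I and e_prev carry over from the previous line; the table rounds u and y to 3 d.p., halves away from zero)
n=0: y=0, sp=-1, e=sp−y=-1; I=-1, D=e−e_prev=-1; u=5/4·(-1)+3/4·(-1)+3/4·(-1)=-2.75; next y=-1/2·0+1/4·(-2.75)=-0.6875
n=1: y=-0.6875, sp=-1, e=sp−y=-0.3125; I=-1.3125, D=e−e_prev=0.6875; u=5/4·(-0.3125)+3/4·(-1.3125)+3/4·0.6875=-0.859375; next y=-1/2·(-0.6875)+1/4·(-0.859375)≈0.128906
n=2: y≈0.128906, sp=-1, e=sp−y≈-1.128906; I≈-2.441406, D=e−e_prev≈-0.816406; u=5/4·(-1.128906)+3/4·(-2.441406)+3/4·(-0.816406)≈-3.854492; next y=-1/2·0.128906+1/4·(-3.854492)≈-1.028076
n=3: y≈-1.028076, sp=-1, e=sp−y≈0.028076; I≈-2.413330, D=e−e_prev≈1.156982; u=5/4·0.028076+3/4·(-2.413330)+3/4·1.156982≈-0.907166; next y=-1/2·(-1.028076)+1/4·(-0.907166)≈0.287247
n=4: y≈0.287247, sp=-1, e=sp−y≈-1.287247; I≈-3.700577, D=e−e_prev≈-1.315323; u=5/4·(-1.287247)+3/4·(-3.700577)+3/4·(-1.315323)≈-5.370983; next y=-1/2·0.287247+1/4·(-5.370983)≈-1.486369
n=5: y≈-1.486369, sp=-1, e=sp−y≈0.486369; I≈-3.214208, D=e−e_prev≈1.773616; u=5/4·0.486369+3/4·(-3.214208)+3/4·1.773616≈-0.472482; next y=-1/2·(-1.486369)+1/4·(-0.472482)≈0.625064
n=6: y≈0.625064, sp=4, e=sp−y≈3.374936; I≈0.160728, D=e−e_prev≈2.888567; u=5/4·3.374936+3/4·0.160728+3/4·2.888567≈6.505642; next y=-1/2·0.625064+1/4·6.505642≈1.313878
n=7: y≈1.313878, sp=4, e=sp−y≈2.686122; I≈2.846850, D=e−e_prev≈-0.688814; u=5/4·2.686122+3/4·2.846850+3/4·(-0.688814)≈4.976179; next y=-1/2·1.313878+1/4·4.976179≈0.587105
n=8: y≈0.587105, sp=4, e=sp−y≈3.412895; I≈6.259745, D=e−e_prev≈0.726773; u=5/4·3.412895+3/4·6.259745+3/4·0.726773≈9.506006; next y=-1/2·0.587105+1/4·9.506006≈2.082949
n=9: y≈2.082949, sp=4, e=sp−y≈1.917051; I≈8.176796, D=e−e_prev≈-1.495843; u=5/4·1.917051+3/4·8.176796+3/4·(-1.495843)≈7.407028; next y=-1/2·2.082949+1/4·7.407028≈0.810283
n=10: y≈0.810283, sp=4, e=sp−y≈3.189717; I≈11.366513, D=e−e_prev≈1.272666; u=5/4·3.189717+3/4·11.366513+3/4·1.272666≈13.466531; next y=-1/2·0.810283+1/4·13.466531≈2.961491
n=11: y≈2.961491, sp=4, e=sp−y≈1.038509; I≈12.405022, D=e−e_prev≈-2.151209; u=5/4·1.038509+3/4·12.405022+3/4·(-2.151209)≈8.988495; next y=-1/2·2.961491+1/4·8.988495≈0.766378
n=12: y≈0.766378, sp=4, e=sp−y≈3.233622; I≈15.638644, D=e−e_prev≈2.195113; u=5/4·3.233622+3/4·15.638644+3/4·2.195113≈17.417345; next y=-1/2·0.766378+1/4·17.417345≈3.971147
n=13: y≈3.971147, sp=4, e=sp−y≈0.028853; I≈15.667496, D=e−e_prev≈-3.204769; u=5/4·0.028853+3/4·15.667496+3/4·(-3.204769)≈9.383111; next y=-1/2·3.971147+1/4·9.383111≈0.360204
n=14: y≈0.360204, sp=4, e=sp−y≈3.639796; I≈19.307292, D=e−e_prev≈3.610943; u=5/4·3.639796+3/4·19.307292+3/4·3.610943≈21.738421; next y=-1/2·0.360204+1/4·21.738421≈5.254503

0 -1 -2.750 0.000
1 -1 -0.859 -0.688
2 -1 -3.854 0.129
3 -1 -0.907 -1.028
4 -1 -5.371 0.287
5 -1 -0.472 -1.486
6 4 6.506 0.625
7 4 4.976 1.314
8 4 9.506 0.587
9 4 7.407 2.083
10 4 13.467 0.810
11 4 8.988 2.961
12 4 17.417 0.766
13 4 9.383 3.971
14 4 21.738 0.360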